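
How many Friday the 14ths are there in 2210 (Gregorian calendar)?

Check the 14th of each month of 2210: Jan 14: Sun, Feb 14: Wed, Mar 14: Wed, Apr 14: Sat, May 14: Mon, Jun 14: Thu, Jul 14: Sat, Aug 14: Tue, Sep 14: Fri, Oct 14: Sun, Nov 14: Wed, Dec 14: Fri.
Friday occurs in September, December — 2 months.

2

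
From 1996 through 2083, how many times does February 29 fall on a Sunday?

Leap years in 1996–2083: 22 of them.
Feb 29 weekday advances by 5 (mod 7) from one leap year to the next four years later (or differs when a century non-leap intervenes).
Leap-day weekdays: 1996:Thu 2000:Tue 2004:Sun✓ 2008:Fri 2012:Wed 2016:Mon 2020:Sat 2024:Thu 2028:Tue 2032:Sun✓ 2036:Fri 2040:Wed 2044:Mon 2048:Sat 2052:Thu 2056:Tue 2060:Sun✓ 2064:Fri 2068:Wed 2072:Mon 2076:Sat 2080:Thu
Sunday: 2004, 2032, 2060 → 3.

3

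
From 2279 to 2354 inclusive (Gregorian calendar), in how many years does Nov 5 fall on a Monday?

Track Nov 5's weekday year by year (advancing +1, or +2 across a Feb 29):
  2279: Wed  2280: Fri (+2)  2281: Sat (+1)  2282: Sun (+1)  2283: Mon (+1) ✓
  2284: Wed (+2)  2285: Thu (+1)  2286: Fri (+1)  2287: Sat (+1)  2288: Mon (+2) ✓
  2289: Tue (+1)  2290: Wed (+1)  2291: Thu (+1)  2292: Sat (+2)  … (48 more years) …
  2341: Wed (+1)  2342: Thu (+1)  2343: Fri (+1)  2344: Sun (+2)  2345: Mon (+1) ✓
  2346: Tue (+1)  2347: Wed (+1)  2348: Fri (+2)  2349: Sat (+1)  2350: Sun (+1)
  2351: Mon (+1) ✓  2352: Wed (+2)  2353: Thu (+1)  2354: Fri (+1)
Monday years: 2283, 2288, 2294, 2300, 2306, 2317, 2323, 2328, 2334, 2345, 2351 — 11 in total.

11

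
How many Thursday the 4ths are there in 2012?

1

Check the 4th of each month of 2012: Jan 4: Wed, Feb 4: Sat, Mar 4: Sun, Apr 4: Wed, May 4: Fri, Jun 4: Mon, Jul 4: Wed, Aug 4: Sat, Sep 4: Tue, Oct 4: Thu, Nov 4: Sun, Dec 4: Tue.
Thursday occurs in October — 1 month.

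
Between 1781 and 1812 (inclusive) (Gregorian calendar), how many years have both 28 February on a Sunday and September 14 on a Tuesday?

Check each year's weekday for 28 February and September 14:
  1781: Wed/Fri  1782: Thu/Sat  1783: Fri/Sun  1784: Sat/Tue  1785: Mon/Wed  1786: Tue/Thu  1787: Wed/Fri  1788: Thu/Sun  1789: Sat/Mon  1790: Sun/Tue ✓  1791: Mon/Wed  1792: Tue/Fri  1793: Thu/Sat  1794: Fri/Sun  …(4 more)…  1799: Thu/Sat  1800: Fri/Sun  1801: Sat/Mon  1802: Sun/Tue ✓  1803: Mon/Wed  1804: Tue/Fri  1805: Thu/Sat  1806: Fri/Sun  1807: Sat/Mon  1808: Sun/Wed  1809: Tue/Thu  1810: Wed/Fri  1811: Thu/Sat  1812: Fri/Mon
Both conditions hold in: 1790, 1802 — 2.

2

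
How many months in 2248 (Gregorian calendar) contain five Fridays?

4

A month of length L has five Fridays iff its first Friday is on day ≤ L−28 (so day 1–3 in a 31-day month, 1–2 in a 30-day month, day 1 in a leap February).
Checking each month of 2248: Jan starts Sat (31d); Feb starts Tue (29d); Mar starts Wed (31d) ✓; Apr starts Sat (30d); May starts Mon (31d); Jun starts Thu (30d) ✓; Jul starts Sat (31d); Aug starts Tue (31d); Sep starts Fri (30d) ✓; Oct starts Sun (31d); Nov starts Wed (30d); Dec starts Fri (31d) ✓.
Five-Friday months: March, June, September, December → 4.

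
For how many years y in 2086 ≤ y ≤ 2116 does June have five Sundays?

June has 30 days; it has five Sundays when Sunday falls among the first (month-length − 28) days — i.e. when June 1 is one of Sunday/Saturday.
June 1 by year: 2086:Sat✓ 2087:Sun✓ 2088:Tue 2089:Wed 2090:Thu 2091:Fri 2092:Sun✓ 2093:Mon 2094:Tue 2095:Wed 2096:Fri 2097:Sat✓ 2098:Sun✓ 2099:Mon 2100:Tue 2101:Wed 2102:Thu 2103:Fri 2104:Sun✓ 2105:Mon 2106:Tue 2107:Wed 2108:Fri 2109:Sat✓ 2110:Sun✓ 2111:Mon 2112:Wed 2113:Thu 2114:Fri 2115:Sat✓ 2116:Mon
Years with five Sundays: 2086, 2087, 2092, 2097, 2098, 2104, 2109, 2110, 2115 → 9.

9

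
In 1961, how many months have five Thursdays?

A month of length L has five Thursdays iff its first Thursday is on day ≤ L−28 (so day 1–3 in a 31-day month, 1–2 in a 30-day month, day 1 in a leap February).
Checking each month of 1961: Jan starts Sun (31d); Feb starts Wed (28d); Mar starts Wed (31d) ✓; Apr starts Sat (30d); May starts Mon (31d); Jun starts Thu (30d) ✓; Jul starts Sat (31d); Aug starts Tue (31d) ✓; Sep starts Fri (30d); Oct starts Sun (31d); Nov starts Wed (30d) ✓; Dec starts Fri (31d).
Five-Thursday months: March, June, August, November → 4.

4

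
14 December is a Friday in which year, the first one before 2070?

2068

From one year to the next, a fixed date's weekday advances by 1, or by 2 when a Feb 29 lies between the two dates.
2070: December 14 is Sunday.
2069: Saturday (−1)
2068: Friday (−1)
14 December falls on a Friday in 2068.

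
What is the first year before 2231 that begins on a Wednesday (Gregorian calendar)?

2223

Jan 1 advances by 2 weekdays after a leap year and by 1 after a common year.
2231: Jan 1 is Saturday.
2230: Friday
2229: Thursday
2228: Tuesday (leap)
2227: Monday
2226: Sunday
2225: Saturday
2224: Thursday (leap)
2223: Wednesday
2223 begins on a Wednesday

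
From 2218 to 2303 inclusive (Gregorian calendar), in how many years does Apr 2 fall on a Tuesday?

12

Track Apr 2's weekday year by year (advancing +1, or +2 across a Feb 29):
  2218: Thu  2219: Fri (+1)  2220: Sun (+2)  2221: Mon (+1)  2222: Tue (+1) ✓
  2223: Wed (+1)  2224: Fri (+2)  2225: Sat (+1)  2226: Sun (+1)  2227: Mon (+1)
  2228: Wed (+2)  2229: Thu (+1)  2230: Fri (+1)  2231: Sat (+1)  … (58 more years) …
  2290: Wed (+1)  2291: Thu (+1)  2292: Sat (+2)  2293: Sun (+1)  2294: Mon (+1)
  2295: Tue (+1) ✓  2296: Thu (+2)  2297: Fri (+1)  2298: Sat (+1)  2299: Sun (+1)
  2300: Mon (+1)  2301: Tue (+1) ✓  2302: Wed (+1)  2303: Thu (+1)
Tuesday years: 2222, 2233, 2239, 2244, 2250, 2261, 2267, 2272, 2278, 2289, 2295, 2301 — 12 in total.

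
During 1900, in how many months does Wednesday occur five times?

A month of length L has five Wednesdays iff its first Wednesday is on day ≤ L−28 (so day 1–3 in a 31-day month, 1–2 in a 30-day month, day 1 in a leap February).
Checking each month of 1900: Jan starts Mon (31d) ✓; Feb starts Thu (28d); Mar starts Thu (31d); Apr starts Sun (30d); May starts Tue (31d) ✓; Jun starts Fri (30d); Jul starts Sun (31d); Aug starts Wed (31d) ✓; Sep starts Sat (30d); Oct starts Mon (31d) ✓; Nov starts Thu (30d); Dec starts Sat (31d).
Five-Wednesday months: January, May, August, October → 4.

4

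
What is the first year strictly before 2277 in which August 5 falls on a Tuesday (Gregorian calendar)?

From one year to the next, a fixed date's weekday advances by 1, or by 2 when a Feb 29 lies between the two dates.
2277: August 5 is Sunday.
2276: Saturday (−1)
2275: Thursday (−2)
2274: Wednesday (−1)
2273: Tuesday (−1)
August 5 falls on a Tuesday in 2273.

2273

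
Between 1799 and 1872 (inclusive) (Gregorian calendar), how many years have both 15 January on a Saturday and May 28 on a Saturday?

Check each year's weekday for 15 January and May 28:
  1799: Tue/Tue  1800: Wed/Wed  1801: Thu/Thu  1802: Fri/Fri  1803: Sat/Sat ✓  1804: Sun/Mon  1805: Tue/Tue  1806: Wed/Wed  1807: Thu/Thu  1808: Fri/Sat  1809: Sun/Sun  1810: Mon/Mon  1811: Tue/Tue  1812: Wed/Thu  …(46 more)…  1859: Sat/Sat ✓  1860: Sun/Mon  1861: Tue/Tue  1862: Wed/Wed  1863: Thu/Thu  1864: Fri/Sat  1865: Sun/Sun  1866: Mon/Mon  1867: Tue/Tue  1868: Wed/Thu  1869: Fri/Fri  1870: Sat/Sat ✓  1871: Sun/Sun  1872: Mon/Tue
Both conditions hold in: 1803, 1814, 1825, 1831, 1842, 1853, 1859, 1870 — 8.

8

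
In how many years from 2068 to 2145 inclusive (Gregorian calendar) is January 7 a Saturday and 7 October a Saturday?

Check each year's weekday for January 7 and 7 October:
  2068: Sat/Sun  2069: Mon/Mon  2070: Tue/Tue  2071: Wed/Wed  2072: Thu/Fri  2073: Sat/Sat ✓  2074: Sun/Sun  2075: Mon/Mon  2076: Tue/Wed  2077: Thu/Thu  2078: Fri/Fri  2079: Sat/Sat ✓  2080: Sun/Mon  2081: Tue/Tue  …(50 more)…  2132: Mon/Tue  2133: Wed/Wed  2134: Thu/Thu  2135: Fri/Fri  2136: Sat/Sun  2137: Mon/Mon  2138: Tue/Tue  2139: Wed/Wed  2140: Thu/Fri  2141: Sat/Sat ✓  2142: Sun/Sun  2143: Mon/Mon  2144: Tue/Wed  2145: Thu/Thu
Both conditions hold in: 2073, 2079, 2090, 2102, 2113, 2119, 2130, 2141 — 8.

8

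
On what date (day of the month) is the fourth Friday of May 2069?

May 1, 2069 is a Wednesday, so the first Friday is the 3rd.
The fourth Friday is 3 + 21 = 24.

24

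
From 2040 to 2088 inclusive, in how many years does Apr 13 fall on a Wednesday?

6

Track Apr 13's weekday year by year (advancing +1, or +2 across a Feb 29):
  2040: Fri  2041: Sat (+1)  2042: Sun (+1)  2043: Mon (+1)  2044: Wed (+2) ✓
  2045: Thu (+1)  2046: Fri (+1)  2047: Sat (+1)  2048: Mon (+2)  2049: Tue (+1)
  2050: Wed (+1) ✓  2051: Thu (+1)  2052: Sat (+2)  2053: Sun (+1)  … (21 more years) …
  2075: Sat (+1)  2076: Mon (+2)  2077: Tue (+1)  2078: Wed (+1) ✓  2079: Thu (+1)
  2080: Sat (+2)  2081: Sun (+1)  2082: Mon (+1)  2083: Tue (+1)  2084: Thu (+2)
  2085: Fri (+1)  2086: Sat (+1)  2087: Sun (+1)  2088: Tue (+2)
Wednesday years: 2044, 2050, 2061, 2067, 2072, 2078 — 6 in total.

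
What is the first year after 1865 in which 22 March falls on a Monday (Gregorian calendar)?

1869

From one year to the next, a fixed date's weekday advances by 1, or by 2 when a Feb 29 lies between the two dates.
1865: March 22 is Wednesday.
1866: Thursday (+1)
1867: Friday (+1)
1868: Sunday (+2)
1869: Monday (+1)
22 March falls on a Monday in 1869.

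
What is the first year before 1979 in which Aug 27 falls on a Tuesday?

From one year to the next, a fixed date's weekday advances by 1, or by 2 when a Feb 29 lies between the two dates.
1979: August 27 is Monday.
1978: Sunday (−1)
1977: Saturday (−1)
1976: Friday (−1)
1975: Wednesday (−2)
1974: Tuesday (−1)
Aug 27 falls on a Tuesday in 1974.

1974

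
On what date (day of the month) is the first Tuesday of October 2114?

October 1, 2114 is a Monday, so the first Tuesday is the 2nd.
The first Tuesday is 2 + 0 = 2.

2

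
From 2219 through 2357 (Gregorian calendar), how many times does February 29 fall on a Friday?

Leap years in 2219–2357: 34 of them.
Feb 29 weekday advances by 5 (mod 7) from one leap year to the next four years later (or differs when a century non-leap intervenes).
Leap-day weekdays: 2220:Tue 2224:Sun 2228:Fri✓ 2232:Wed 2236:Mon 2240:Sat 2244:Thu 2248:Tue 2252:Sun 2256:Fri✓ 2260:Wed 2264:Mon 2268:Sat …(8 more)… 2308:Sat 2312:Thu 2316:Tue 2320:Sun 2324:Fri✓ 2328:Wed 2332:Mon 2336:Sat 2340:Thu 2344:Tue 2348:Sun 2352:Fri✓ 2356:Wed
Friday: 2228, 2256, 2284, 2324, 2352 → 5.

5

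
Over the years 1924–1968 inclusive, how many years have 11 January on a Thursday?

Track 11 January's weekday year by year (advancing +1, or +2 across a Feb 29):
  1924: Fri  1925: Sun (+2)  1926: Mon (+1)  1927: Tue (+1)  1928: Wed (+1)
  1929: Fri (+2)  1930: Sat (+1)  1931: Sun (+1)  1932: Mon (+1)  1933: Wed (+2)
  1934: Thu (+1) ✓  1935: Fri (+1)  1936: Sat (+1)  1937: Mon (+2)  … (17 more years) …
  1955: Tue (+1)  1956: Wed (+1)  1957: Fri (+2)  1958: Sat (+1)  1959: Sun (+1)
  1960: Mon (+1)  1961: Wed (+2)  1962: Thu (+1) ✓  1963: Fri (+1)  1964: Sat (+1)
  1965: Mon (+2)  1966: Tue (+1)  1967: Wed (+1)  1968: Thu (+1) ✓
Thursday years: 1934, 1940, 1945, 1951, 1962, 1968 — 6 in total.

6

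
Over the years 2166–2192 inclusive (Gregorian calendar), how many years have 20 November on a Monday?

Track 20 November's weekday year by year (advancing +1, or +2 across a Feb 29):
  2166: Thu  2167: Fri (+1)  2168: Sun (+2)  2169: Mon (+1) ✓  2170: Tue (+1)
  2171: Wed (+1)  2172: Fri (+2)  2173: Sat (+1)  2174: Sun (+1)  2175: Mon (+1) ✓
  2176: Wed (+2)  2177: Thu (+1)  2178: Fri (+1)  2179: Sat (+1)  2180: Mon (+2) ✓
  2181: Tue (+1)  2182: Wed (+1)  2183: Thu (+1)  2184: Sat (+2)  2185: Sun (+1)
  2186: Mon (+1) ✓  2187: Tue (+1)  2188: Thu (+2)  2189: Fri (+1)  2190: Sat (+1)
  2191: Sun (+1)  2192: Tue (+2)
Monday years: 2169, 2175, 2180, 2186 — 4 in total.

4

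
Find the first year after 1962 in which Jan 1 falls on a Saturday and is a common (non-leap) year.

1966

Jan 1 advances by 2 weekdays after a leap year and by 1 after a common year.
1962: Jan 1 is Monday.
1963: Tuesday
1964: Wednesday (leap)
1965: Friday
1966: Saturday
1966 begins on a Saturday and is a common year.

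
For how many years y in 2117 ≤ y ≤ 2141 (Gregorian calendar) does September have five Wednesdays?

7

September has 30 days; it has five Wednesdays when Wednesday falls among the first (month-length − 28) days — i.e. when September 1 is one of Wednesday/Tuesday.
September 1 by year: 2117:Wed✓ 2118:Thu 2119:Fri 2120:Sun 2121:Mon 2122:Tue✓ 2123:Wed✓ 2124:Fri 2125:Sat 2126:Sun 2127:Mon 2128:Wed✓ 2129:Thu 2130:Fri 2131:Sat 2132:Mon 2133:Tue✓ 2134:Wed✓ 2135:Thu 2136:Sat 2137:Sun 2138:Mon 2139:Tue✓ 2140:Thu 2141:Fri
Years with five Wednesdays: 2117, 2122, 2123, 2128, 2133, 2134, 2139 → 7.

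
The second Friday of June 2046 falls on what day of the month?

June 1, 2046 is a Friday, so the first Friday is the 1st.
The second Friday is 1 + 7 = 8.

8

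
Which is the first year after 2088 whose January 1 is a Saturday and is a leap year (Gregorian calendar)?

2124

Jan 1 advances by 2 weekdays after a leap year and by 1 after a common year.
2088: Jan 1 is Thursday (leap).
2089: Saturday
2090: Sunday
2091: Monday
2092: Tuesday (leap)
2093: Thursday
2094: Friday
2095: Saturday
2096: Sunday (leap)
2097: Tuesday
2098: Wednesday
2099: Thursday
2100: Friday
2101: Saturday
2102: Sunday
2103: Monday
2104: Tuesday (leap)
2105: Thursday
2106: Friday
2107: Saturday
2108: Sunday (leap)
2109: Tuesday
2110: Wednesday
2111: Thursday
2112: Friday (leap)
2113: Sunday
2114: Monday
2115: Tuesday
2116: Wednesday (leap)
2117: Friday
2118: Saturday
2119: Sunday
2120: Monday (leap)
2121: Wednesday
2122: Thursday
2123: Friday
2124: Saturday (leap)
2124 begins on a Saturday and is a leap year.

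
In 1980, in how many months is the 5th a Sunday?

1

Check the 5th of each month of 1980: Jan 5: Sat, Feb 5: Tue, Mar 5: Wed, Apr 5: Sat, May 5: Mon, Jun 5: Thu, Jul 5: Sat, Aug 5: Tue, Sep 5: Fri, Oct 5: Sun, Nov 5: Wed, Dec 5: Fri.
Sunday occurs in October — 1 month.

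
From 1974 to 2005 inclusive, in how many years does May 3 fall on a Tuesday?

5

Track May 3's weekday year by year (advancing +1, or +2 across a Feb 29):
  1974: Fri  1975: Sat (+1)  1976: Mon (+2)  1977: Tue (+1) ✓  1978: Wed (+1)
  1979: Thu (+1)  1980: Sat (+2)  1981: Sun (+1)  1982: Mon (+1)  1983: Tue (+1) ✓
  1984: Thu (+2)  1985: Fri (+1)  1986: Sat (+1)  1987: Sun (+1)  … (4 more years) …
  1992: Sun (+2)  1993: Mon (+1)  1994: Tue (+1) ✓  1995: Wed (+1)  1996: Fri (+2)
  1997: Sat (+1)  1998: Sun (+1)  1999: Mon (+1)  2000: Wed (+2)  2001: Thu (+1)
  2002: Fri (+1)  2003: Sat (+1)  2004: Mon (+2)  2005: Tue (+1) ✓
Tuesday years: 1977, 1983, 1988, 1994, 2005 — 5 in total.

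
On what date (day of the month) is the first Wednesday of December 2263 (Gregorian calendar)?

2

December 1, 2263 is a Tuesday, so the first Wednesday is the 2nd.
The first Wednesday is 2 + 0 = 2.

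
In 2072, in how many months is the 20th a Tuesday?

2

Check the 20th of each month of 2072: Jan 20: Wed, Feb 20: Sat, Mar 20: Sun, Apr 20: Wed, May 20: Fri, Jun 20: Mon, Jul 20: Wed, Aug 20: Sat, Sep 20: Tue, Oct 20: Thu, Nov 20: Sun, Dec 20: Tue.
Tuesday occurs in September, December — 2 months.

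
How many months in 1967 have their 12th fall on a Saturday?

Check the 12th of each month of 1967: Jan 12: Thu, Feb 12: Sun, Mar 12: Sun, Apr 12: Wed, May 12: Fri, Jun 12: Mon, Jul 12: Wed, Aug 12: Sat, Sep 12: Tue, Oct 12: Thu, Nov 12: Sun, Dec 12: Tue.
Saturday occurs in August — 1 month.

1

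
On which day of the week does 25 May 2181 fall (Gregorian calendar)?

Friday

January 1, 2181 is a Monday.
May 25 is day 145 of the year, i.e. 144 days after Jan 1.
144 mod 7 = 4, so advance 4 weekdays from Monday: Friday.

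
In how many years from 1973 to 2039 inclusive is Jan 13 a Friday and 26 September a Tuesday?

7

Check each year's weekday for Jan 13 and 26 September:
  1973: Sat/Wed  1974: Sun/Thu  1975: Mon/Fri  1976: Tue/Sun  1977: Thu/Mon  1978: Fri/Tue ✓  1979: Sat/Wed  1980: Sun/Fri  1981: Tue/Sat  1982: Wed/Sun  1983: Thu/Mon  1984: Fri/Wed  1985: Sun/Thu  1986: Mon/Fri  …(39 more)…  2026: Tue/Sat  2027: Wed/Sun  2028: Thu/Tue  2029: Sat/Wed  2030: Sun/Thu  2031: Mon/Fri  2032: Tue/Sun  2033: Thu/Mon  2034: Fri/Tue ✓  2035: Sat/Wed  2036: Sun/Fri  2037: Tue/Sat  2038: Wed/Sun  2039: Thu/Mon
Both conditions hold in: 1978, 1989, 1995, 2006, 2017, 2023, 2034 — 7.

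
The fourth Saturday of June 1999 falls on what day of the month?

26

June 1, 1999 is a Tuesday, so the first Saturday is the 5th.
The fourth Saturday is 5 + 21 = 26.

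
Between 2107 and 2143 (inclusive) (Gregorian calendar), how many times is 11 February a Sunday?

5

Track 11 February's weekday year by year (advancing +1, or +2 across a Feb 29):
  2107: Fri  2108: Sat (+1)  2109: Mon (+2)  2110: Tue (+1)  2111: Wed (+1)
  2112: Thu (+1)  2113: Sat (+2)  2114: Sun (+1) ✓  2115: Mon (+1)  2116: Tue (+1)
  2117: Thu (+2)  2118: Fri (+1)  2119: Sat (+1)  2120: Sun (+1) ✓  … (9 more years) …
  2130: Sat (+1)  2131: Sun (+1) ✓  2132: Mon (+1)  2133: Wed (+2)  2134: Thu (+1)
  2135: Fri (+1)  2136: Sat (+1)  2137: Mon (+2)  2138: Tue (+1)  2139: Wed (+1)
  2140: Thu (+1)  2141: Sat (+2)  2142: Sun (+1) ✓  2143: Mon (+1)
Sunday years: 2114, 2120, 2125, 2131, 2142 — 5 in total.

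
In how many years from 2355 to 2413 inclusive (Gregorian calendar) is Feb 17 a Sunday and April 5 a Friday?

7

Check each year's weekday for Feb 17 and April 5:
  2355: Thu/Tue  2356: Fri/Thu  2357: Sun/Fri ✓  2358: Mon/Sat  2359: Tue/Sun  2360: Wed/Tue  2361: Fri/Wed  2362: Sat/Thu  2363: Sun/Fri ✓  2364: Mon/Sun  2365: Wed/Mon  2366: Thu/Tue  2367: Fri/Wed  2368: Sat/Fri  …(31 more)…  2400: Thu/Wed  2401: Sat/Thu  2402: Sun/Fri ✓  2403: Mon/Sat  2404: Tue/Mon  2405: Thu/Tue  2406: Fri/Wed  2407: Sat/Thu  2408: Sun/Sat  2409: Tue/Sun  2410: Wed/Mon  2411: Thu/Tue  2412: Fri/Thu  2413: Sun/Fri ✓
Both conditions hold in: 2357, 2363, 2374, 2385, 2391, 2402, 2413 — 7.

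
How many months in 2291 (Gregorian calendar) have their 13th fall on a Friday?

Check the 13th of each month of 2291: Jan 13: Tue, Feb 13: Fri, Mar 13: Fri, Apr 13: Mon, May 13: Wed, Jun 13: Sat, Jul 13: Mon, Aug 13: Thu, Sep 13: Sun, Oct 13: Tue, Nov 13: Fri, Dec 13: Sun.
Friday occurs in February, March, November — 3 months.

3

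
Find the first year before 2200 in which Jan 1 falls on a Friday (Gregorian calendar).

Jan 1 advances by 2 weekdays after a leap year and by 1 after a common year.
2200: Jan 1 is Wednesday.
2199: Tuesday
2198: Monday
2197: Sunday
2196: Friday (leap)
2196 begins on a Friday

2196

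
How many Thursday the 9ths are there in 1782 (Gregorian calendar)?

1

Check the 9th of each month of 1782: Jan 9: Wed, Feb 9: Sat, Mar 9: Sat, Apr 9: Tue, May 9: Thu, Jun 9: Sun, Jul 9: Tue, Aug 9: Fri, Sep 9: Mon, Oct 9: Wed, Nov 9: Sat, Dec 9: Mon.
Thursday occurs in May — 1 month.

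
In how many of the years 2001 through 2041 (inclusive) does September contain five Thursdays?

September has 30 days; it has five Thursdays when Thursday falls among the first (month-length − 28) days — i.e. when September 1 is one of Thursday/Wednesday.
September 1 by year: 2001:Sat 2002:Sun 2003:Mon 2004:Wed✓ 2005:Thu✓ 2006:Fri 2007:Sat 2008:Mon 2009:Tue 2010:Wed✓ 2011:Thu✓ 2012:Sat 2013:Sun 2014:Mon 2015:Tue …(11 more)… 2027:Wed✓ 2028:Fri 2029:Sat 2030:Sun 2031:Mon 2032:Wed✓ 2033:Thu✓ 2034:Fri 2035:Sat 2036:Mon 2037:Tue 2038:Wed✓ 2039:Thu✓ 2040:Sat 2041:Sun
Years with five Thursdays: 2004, 2005, 2010, 2011, 2016, 2021, 2022, 2027, 2032, 2033, 2038, 2039 → 12.

12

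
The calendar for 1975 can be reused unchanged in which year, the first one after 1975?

Two years share a calendar iff Jan 1 falls on the same weekday and both are leap or both are common. 1975: Jan 1 is Wednesday, common year.
1976: Jan 1 Thursday, leap
1977: Jan 1 Saturday, common
1978: Jan 1 Sunday, common
1979: Jan 1 Monday, common
1980: Jan 1 Tuesday, leap
1981: Jan 1 Thursday, common
1982: Jan 1 Friday, common
1983: Jan 1 Saturday, common
1984: Jan 1 Sunday, leap
1985: Jan 1 Tuesday, common
1986: Jan 1 Wednesday, common
1986 matches on both conditions.

1986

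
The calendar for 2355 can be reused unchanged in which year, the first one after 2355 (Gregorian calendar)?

Two years share a calendar iff Jan 1 falls on the same weekday and both are leap or both are common. 2355: Jan 1 is Saturday, common year.
2356: Jan 1 Sunday, leap
2357: Jan 1 Tuesday, common
2358: Jan 1 Wednesday, common
2359: Jan 1 Thursday, common
2360: Jan 1 Friday, leap
2361: Jan 1 Sunday, common
2362: Jan 1 Monday, common
2363: Jan 1 Tuesday, common
2364: Jan 1 Wednesday, leap
2365: Jan 1 Friday, common
2366: Jan 1 Saturday, common
2366 matches on both conditions.

2366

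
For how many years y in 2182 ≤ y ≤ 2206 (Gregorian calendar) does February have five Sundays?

1

February has 28 days (29 in leap years); it has five Sundays when Sunday falls among the first (month-length − 28) days — i.e. when February 1 is Sunday in a leap year (never in a common year).
February 1 by year: 2182:Fri 2183:Sat 2184:Sun✓ 2185:Tue 2186:Wed 2187:Thu 2188:Fri 2189:Sun 2190:Mon 2191:Tue 2192:Wed 2193:Fri 2194:Sat 2195:Sun 2196:Mon 2197:Wed 2198:Thu 2199:Fri 2200:Sat 2201:Sun 2202:Mon 2203:Tue 2204:Wed 2205:Fri 2206:Sat
Years with five Sundays: 2184 → 1.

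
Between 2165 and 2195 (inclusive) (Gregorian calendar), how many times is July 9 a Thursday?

5

Track July 9's weekday year by year (advancing +1, or +2 across a Feb 29):
  2165: Tue  2166: Wed (+1)  2167: Thu (+1) ✓  2168: Sat (+2)  2169: Sun (+1)
  2170: Mon (+1)  2171: Tue (+1)  2172: Thu (+2) ✓  2173: Fri (+1)  2174: Sat (+1)
  2175: Sun (+1)  2176: Tue (+2)  2177: Wed (+1)  2178: Thu (+1) ✓  … (3 more years) …
  2182: Tue (+1)  2183: Wed (+1)  2184: Fri (+2)  2185: Sat (+1)  2186: Sun (+1)
  2187: Mon (+1)  2188: Wed (+2)  2189: Thu (+1) ✓  2190: Fri (+1)  2191: Sat (+1)
  2192: Mon (+2)  2193: Tue (+1)  2194: Wed (+1)  2195: Thu (+1) ✓
Thursday years: 2167, 2172, 2178, 2189, 2195 — 5 in total.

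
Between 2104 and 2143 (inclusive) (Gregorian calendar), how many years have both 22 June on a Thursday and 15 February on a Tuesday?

1

Check each year's weekday for 22 June and 15 February:
  2104: Sun/Fri  2105: Mon/Sun  2106: Tue/Mon  2107: Wed/Tue  2108: Fri/Wed  2109: Sat/Fri  2110: Sun/Sat  2111: Mon/Sun  2112: Wed/Mon  2113: Thu/Wed  2114: Fri/Thu  2115: Sat/Fri  2116: Mon/Sat  2117: Tue/Mon  …(12 more)…  2130: Thu/Wed  2131: Fri/Thu  2132: Sun/Fri  2133: Mon/Sun  2134: Tue/Mon  2135: Wed/Tue  2136: Fri/Wed  2137: Sat/Fri  2138: Sun/Sat  2139: Mon/Sun  2140: Wed/Mon  2141: Thu/Wed  2142: Fri/Thu  2143: Sat/Fri
Both conditions hold in: 2124 — 1.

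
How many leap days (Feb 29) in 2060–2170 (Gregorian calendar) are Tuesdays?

Leap years in 2060–2170: 27 of them.
Feb 29 weekday advances by 5 (mod 7) from one leap year to the next four years later (or differs when a century non-leap intervenes).
Leap-day weekdays: 2060:Sun 2064:Fri 2068:Wed 2072:Mon 2076:Sat 2080:Thu 2084:Tue✓ 2088:Sun 2092:Fri 2096:Wed 2104:Fri 2108:Wed 2112:Mon 2116:Sat 2120:Thu 2124:Tue✓ 2128:Sun 2132:Fri 2136:Wed 2140:Mon 2144:Sat 2148:Thu 2152:Tue✓ 2156:Sun 2160:Fri 2164:Wed 2168:Mon
Tuesday: 2084, 2124, 2152 → 3.

3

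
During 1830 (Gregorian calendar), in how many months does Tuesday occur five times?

A month of length L has five Tuesdays iff its first Tuesday is on day ≤ L−28 (so day 1–3 in a 31-day month, 1–2 in a 30-day month, day 1 in a leap February).
Checking each month of 1830: Jan starts Fri (31d); Feb starts Mon (28d); Mar starts Mon (31d) ✓; Apr starts Thu (30d); May starts Sat (31d); Jun starts Tue (30d) ✓; Jul starts Thu (31d); Aug starts Sun (31d) ✓; Sep starts Wed (30d); Oct starts Fri (31d); Nov starts Mon (30d) ✓; Dec starts Wed (31d).
Five-Tuesday months: March, June, August, November → 4.

4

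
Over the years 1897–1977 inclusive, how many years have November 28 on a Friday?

Track November 28's weekday year by year (advancing +1, or +2 across a Feb 29):
  1897: Sun  1898: Mon (+1)  1899: Tue (+1)  1900: Wed (+1)  1901: Thu (+1)
  1902: Fri (+1) ✓  1903: Sat (+1)  1904: Mon (+2)  1905: Tue (+1)  1906: Wed (+1)
  1907: Thu (+1)  1908: Sat (+2)  1909: Sun (+1)  1910: Mon (+1)  … (53 more years) …
  1964: Sat (+2)  1965: Sun (+1)  1966: Mon (+1)  1967: Tue (+1)  1968: Thu (+2)
  1969: Fri (+1) ✓  1970: Sat (+1)  1971: Sun (+1)  1972: Tue (+2)  1973: Wed (+1)
  1974: Thu (+1)  1975: Fri (+1) ✓  1976: Sun (+2)  1977: Mon (+1)
Friday years: 1902, 1913, 1919, 1924, 1930, 1941, 1947, 1952, 1958, 1969, 1975 — 11 in total.

11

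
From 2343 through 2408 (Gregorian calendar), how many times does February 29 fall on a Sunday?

Leap years in 2343–2408: 17 of them.
Feb 29 weekday advances by 5 (mod 7) from one leap year to the next four years later (or differs when a century non-leap intervenes).
Leap-day weekdays: 2344:Tue 2348:Sun✓ 2352:Fri 2356:Wed 2360:Mon 2364:Sat 2368:Thu 2372:Tue 2376:Sun✓ 2380:Fri 2384:Wed 2388:Mon 2392:Sat 2396:Thu 2400:Tue 2404:Sun✓ 2408:Fri
Sunday: 2348, 2376, 2404 → 3.

3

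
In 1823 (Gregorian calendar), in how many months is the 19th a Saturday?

Check the 19th of each month of 1823: Jan 19: Sun, Feb 19: Wed, Mar 19: Wed, Apr 19: Sat, May 19: Mon, Jun 19: Thu, Jul 19: Sat, Aug 19: Tue, Sep 19: Fri, Oct 19: Sun, Nov 19: Wed, Dec 19: Fri.
Saturday occurs in April, July — 2 months.

2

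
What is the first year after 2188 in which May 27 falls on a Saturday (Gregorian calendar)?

From one year to the next, a fixed date's weekday advances by 1, or by 2 when a Feb 29 lies between the two dates.
2188: May 27 is Tuesday.
2189: Wednesday (+1)
2190: Thursday (+1)
2191: Friday (+1)
2192: Sunday (+2)
2193: Monday (+1)
2194: Tuesday (+1)
2195: Wednesday (+1)
2196: Friday (+2)
2197: Saturday (+1)
May 27 falls on a Saturday in 2197.

2197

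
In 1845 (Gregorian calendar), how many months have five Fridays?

A month of length L has five Fridays iff its first Friday is on day ≤ L−28 (so day 1–3 in a 31-day month, 1–2 in a 30-day month, day 1 in a leap February).
Checking each month of 1845: Jan starts Wed (31d) ✓; Feb starts Sat (28d); Mar starts Sat (31d); Apr starts Tue (30d); May starts Thu (31d) ✓; Jun starts Sun (30d); Jul starts Tue (31d); Aug starts Fri (31d) ✓; Sep starts Mon (30d); Oct starts Wed (31d) ✓; Nov starts Sat (30d); Dec starts Mon (31d).
Five-Friday months: January, May, August, October → 4.

4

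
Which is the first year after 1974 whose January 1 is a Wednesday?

Jan 1 advances by 2 weekdays after a leap year and by 1 after a common year.
1974: Jan 1 is Tuesday.
1975: Wednesday
1975 begins on a Wednesday

1975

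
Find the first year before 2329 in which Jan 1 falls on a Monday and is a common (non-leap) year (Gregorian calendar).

2323

Jan 1 advances by 2 weekdays after a leap year and by 1 after a common year.
2329: Jan 1 is Tuesday.
2328: Sunday (leap)
2327: Saturday
2326: Friday
2325: Thursday
2324: Tuesday (leap)
2323: Monday
2323 begins on a Monday and is a common year.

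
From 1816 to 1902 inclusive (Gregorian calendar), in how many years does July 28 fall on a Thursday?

Track July 28's weekday year by year (advancing +1, or +2 across a Feb 29):
  1816: Sun  1817: Mon (+1)  1818: Tue (+1)  1819: Wed (+1)  1820: Fri (+2)
  1821: Sat (+1)  1822: Sun (+1)  1823: Mon (+1)  1824: Wed (+2)  1825: Thu (+1) ✓
  1826: Fri (+1)  1827: Sat (+1)  1828: Mon (+2)  1829: Tue (+1)  … (59 more years) …
  1889: Sun (+1)  1890: Mon (+1)  1891: Tue (+1)  1892: Thu (+2) ✓  1893: Fri (+1)
  1894: Sat (+1)  1895: Sun (+1)  1896: Tue (+2)  1897: Wed (+1)  1898: Thu (+1) ✓
  1899: Fri (+1)  1900: Sat (+1)  1901: Sun (+1)  1902: Mon (+1)
Thursday years: 1825, 1831, 1836, 1842, 1853, 1859, 1864, 1870, 1881, 1887, 1892, 1898 — 12 in total.

12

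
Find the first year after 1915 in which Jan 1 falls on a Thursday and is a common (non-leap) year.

Jan 1 advances by 2 weekdays after a leap year and by 1 after a common year.
1915: Jan 1 is Friday.
1916: Saturday (leap)
1917: Monday
1918: Tuesday
1919: Wednesday
1920: Thursday (leap)
1921: Saturday
1922: Sunday
1923: Monday
1924: Tuesday (leap)
1925: Thursday
1925 begins on a Thursday and is a common year.

1925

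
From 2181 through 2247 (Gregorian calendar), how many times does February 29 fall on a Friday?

Leap years in 2181–2247: 15 of them.
Feb 29 weekday advances by 5 (mod 7) from one leap year to the next four years later (or differs when a century non-leap intervenes).
Leap-day weekdays: 2184:Sun 2188:Fri✓ 2192:Wed 2196:Mon 2204:Wed 2208:Mon 2212:Sat 2216:Thu 2220:Tue 2224:Sun 2228:Fri✓ 2232:Wed 2236:Mon 2240:Sat 2244:Thu
Friday: 2188, 2228 → 2.

2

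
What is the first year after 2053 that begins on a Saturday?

Jan 1 advances by 2 weekdays after a leap year and by 1 after a common year.
2053: Jan 1 is Wednesday.
2054: Thursday
2055: Friday
2056: Saturday (leap)
2056 begins on a Saturday

2056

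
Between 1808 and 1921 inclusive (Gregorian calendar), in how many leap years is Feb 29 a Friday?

3

Leap years in 1808–1921: 28 of them.
Feb 29 weekday advances by 5 (mod 7) from one leap year to the next four years later (or differs when a century non-leap intervenes).
Leap-day weekdays: 1808:Mon 1812:Sat 1816:Thu 1820:Tue 1824:Sun 1828:Fri✓ 1832:Wed 1836:Mon 1840:Sat 1844:Thu 1848:Tue 1852:Sun 1856:Fri✓ 1860:Wed 1864:Mon 1868:Sat 1872:Thu 1876:Tue 1880:Sun 1884:Fri✓ 1888:Wed 1892:Mon 1896:Sat 1904:Mon 1908:Sat 1912:Thu 1916:Tue 1920:Sun
Friday: 1828, 1856, 1884 → 3.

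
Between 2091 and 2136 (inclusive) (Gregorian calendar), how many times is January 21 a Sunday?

Track January 21's weekday year by year (advancing +1, or +2 across a Feb 29):
  2091: Sun ✓  2092: Mon (+1)  2093: Wed (+2)  2094: Thu (+1)  2095: Fri (+1)
  2096: Sat (+1)  2097: Mon (+2)  2098: Tue (+1)  2099: Wed (+1)  2100: Thu (+1)
  2101: Fri (+1)  2102: Sat (+1)  2103: Sun (+1) ✓  2104: Mon (+1)  … (18 more years) …
  2123: Thu (+1)  2124: Fri (+1)  2125: Sun (+2) ✓  2126: Mon (+1)  2127: Tue (+1)
  2128: Wed (+1)  2129: Fri (+2)  2130: Sat (+1)  2131: Sun (+1) ✓  2132: Mon (+1)
  2133: Wed (+2)  2134: Thu (+1)  2135: Fri (+1)  2136: Sat (+1)
Sunday years: 2091, 2103, 2114, 2120, 2125, 2131 — 6 in total.

6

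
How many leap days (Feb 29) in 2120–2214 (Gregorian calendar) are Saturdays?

Leap years in 2120–2214: 23 of them.
Feb 29 weekday advances by 5 (mod 7) from one leap year to the next four years later (or differs when a century non-leap intervenes).
Leap-day weekdays: 2120:Thu 2124:Tue 2128:Sun 2132:Fri 2136:Wed 2140:Mon 2144:Sat✓ 2148:Thu 2152:Tue 2156:Sun 2160:Fri 2164:Wed 2168:Mon 2172:Sat✓ 2176:Thu 2180:Tue 2184:Sun 2188:Fri 2192:Wed 2196:Mon 2204:Wed 2208:Mon 2212:Sat✓
Saturday: 2144, 2172, 2212 → 3.

3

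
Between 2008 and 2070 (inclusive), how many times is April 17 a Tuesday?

9

Track April 17's weekday year by year (advancing +1, or +2 across a Feb 29):
  2008: Thu  2009: Fri (+1)  2010: Sat (+1)  2011: Sun (+1)  2012: Tue (+2) ✓
  2013: Wed (+1)  2014: Thu (+1)  2015: Fri (+1)  2016: Sun (+2)  2017: Mon (+1)
  2018: Tue (+1) ✓  2019: Wed (+1)  2020: Fri (+2)  2021: Sat (+1)  … (35 more years) …
  2057: Tue (+1) ✓  2058: Wed (+1)  2059: Thu (+1)  2060: Sat (+2)  2061: Sun (+1)
  2062: Mon (+1)  2063: Tue (+1) ✓  2064: Thu (+2)  2065: Fri (+1)  2066: Sat (+1)
  2067: Sun (+1)  2068: Tue (+2) ✓  2069: Wed (+1)  2070: Thu (+1)
Tuesday years: 2012, 2018, 2029, 2035, 2040, 2046, 2057, 2063, 2068 — 9 in total.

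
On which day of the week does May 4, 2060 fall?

Tuesday

January 1, 2060 is a Thursday.
May 4 is day 125 of the year, i.e. 124 days after Jan 1.
124 mod 7 = 5, so advance 5 weekdays from Thursday: Tuesday.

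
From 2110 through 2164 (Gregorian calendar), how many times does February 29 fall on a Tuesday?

2

Leap years in 2110–2164: 14 of them.
Feb 29 weekday advances by 5 (mod 7) from one leap year to the next four years later (or differs when a century non-leap intervenes).
Leap-day weekdays: 2112:Mon 2116:Sat 2120:Thu 2124:Tue✓ 2128:Sun 2132:Fri 2136:Wed 2140:Mon 2144:Sat 2148:Thu 2152:Tue✓ 2156:Sun 2160:Fri 2164:Wed
Tuesday: 2124, 2152 → 2.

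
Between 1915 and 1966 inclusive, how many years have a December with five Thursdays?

December has 31 days; it has five Thursdays when Thursday falls among the first (month-length − 28) days — i.e. when December 1 is one of Thursday/Wednesday/Tuesday.
December 1 by year: 1915:Wed✓ 1916:Fri 1917:Sat 1918:Sun 1919:Mon 1920:Wed✓ 1921:Thu✓ 1922:Fri 1923:Sat 1924:Mon 1925:Tue✓ 1926:Wed✓ 1927:Thu✓ 1928:Sat 1929:Sun …(22 more)… 1952:Mon 1953:Tue✓ 1954:Wed✓ 1955:Thu✓ 1956:Sat 1957:Sun 1958:Mon 1959:Tue✓ 1960:Thu✓ 1961:Fri 1962:Sat 1963:Sun 1964:Tue✓ 1965:Wed✓ 1966:Thu✓
Years with five Thursdays: 1915, 1920, 1921, 1925, 1926, 1927, 1931, 1932, 1936, 1937, 1938, 1942, 1943, 1948, 1949, 1953, 1954, 1955, 1959, 1960, 1964, 1965, 1966 → 23.

23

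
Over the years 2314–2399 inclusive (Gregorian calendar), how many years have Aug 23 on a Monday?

Track Aug 23's weekday year by year (advancing +1, or +2 across a Feb 29):
  2314: Sun  2315: Mon (+1) ✓  2316: Wed (+2)  2317: Thu (+1)  2318: Fri (+1)
  2319: Sat (+1)  2320: Mon (+2) ✓  2321: Tue (+1)  2322: Wed (+1)  2323: Thu (+1)
  2324: Sat (+2)  2325: Sun (+1)  2326: Mon (+1) ✓  2327: Tue (+1)  … (58 more years) …
  2386: Sat (+1)  2387: Sun (+1)  2388: Tue (+2)  2389: Wed (+1)  2390: Thu (+1)
  2391: Fri (+1)  2392: Sun (+2)  2393: Mon (+1) ✓  2394: Tue (+1)  2395: Wed (+1)
  2396: Fri (+2)  2397: Sat (+1)  2398: Sun (+1)  2399: Mon (+1) ✓
Monday years: 2315, 2320, 2326, 2337, 2343, 2348, 2354, 2365, 2371, 2376, 2382, 2393, 2399 — 13 in total.

13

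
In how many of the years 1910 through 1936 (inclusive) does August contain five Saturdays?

12

August has 31 days; it has five Saturdays when Saturday falls among the first (month-length − 28) days — i.e. when August 1 is one of Saturday/Friday/Thursday.
August 1 by year: 1910:Mon 1911:Tue 1912:Thu✓ 1913:Fri✓ 1914:Sat✓ 1915:Sun 1916:Tue 1917:Wed 1918:Thu✓ 1919:Fri✓ 1920:Sun 1921:Mon 1922:Tue 1923:Wed 1924:Fri✓ 1925:Sat✓ 1926:Sun 1927:Mon 1928:Wed 1929:Thu✓ 1930:Fri✓ 1931:Sat✓ 1932:Mon 1933:Tue 1934:Wed 1935:Thu✓ 1936:Sat✓
Years with five Saturdays: 1912, 1913, 1914, 1918, 1919, 1924, 1925, 1929, 1930, 1931, 1935, 1936 → 12.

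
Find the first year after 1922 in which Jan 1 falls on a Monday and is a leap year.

Jan 1 advances by 2 weekdays after a leap year and by 1 after a common year.
1922: Jan 1 is Sunday.
1923: Monday
1924: Tuesday (leap)
1925: Thursday
1926: Friday
1927: Saturday
1928: Sunday (leap)
1929: Tuesday
1930: Wednesday
1931: Thursday
1932: Friday (leap)
1933: Sunday
1934: Monday
1935: Tuesday
1936: Wednesday (leap)
1937: Friday
1938: Saturday
1939: Sunday
1940: Monday (leap)
1940 begins on a Monday and is a leap year.

1940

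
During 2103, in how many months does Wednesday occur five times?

4

A month of length L has five Wednesdays iff its first Wednesday is on day ≤ L−28 (so day 1–3 in a 31-day month, 1–2 in a 30-day month, day 1 in a leap February).
Checking each month of 2103: Jan starts Mon (31d) ✓; Feb starts Thu (28d); Mar starts Thu (31d); Apr starts Sun (30d); May starts Tue (31d) ✓; Jun starts Fri (30d); Jul starts Sun (31d); Aug starts Wed (31d) ✓; Sep starts Sat (30d); Oct starts Mon (31d) ✓; Nov starts Thu (30d); Dec starts Sat (31d).
Five-Wednesday months: January, May, August, October → 4.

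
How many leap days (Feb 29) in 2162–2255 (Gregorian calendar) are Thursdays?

Leap years in 2162–2255: 22 of them.
Feb 29 weekday advances by 5 (mod 7) from one leap year to the next four years later (or differs when a century non-leap intervenes).
Leap-day weekdays: 2164:Wed 2168:Mon 2172:Sat 2176:Thu✓ 2180:Tue 2184:Sun 2188:Fri 2192:Wed 2196:Mon 2204:Wed 2208:Mon 2212:Sat 2216:Thu✓ 2220:Tue 2224:Sun 2228:Fri 2232:Wed 2236:Mon 2240:Sat 2244:Thu✓ 2248:Tue 2252:Sun
Thursday: 2176, 2216, 2244 → 3.

3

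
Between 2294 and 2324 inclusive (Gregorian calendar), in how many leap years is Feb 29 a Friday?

Leap years in 2294–2324: 7 of them.
Feb 29 weekday advances by 5 (mod 7) from one leap year to the next four years later (or differs when a century non-leap intervenes).
Leap-day weekdays: 2296:Sat 2304:Mon 2308:Sat 2312:Thu 2316:Tue 2320:Sun 2324:Fri✓
Friday: 2324 → 1.

1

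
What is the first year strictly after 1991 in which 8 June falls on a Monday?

From one year to the next, a fixed date's weekday advances by 1, or by 2 when a Feb 29 lies between the two dates.
1991: June 8 is Saturday.
1992: Monday (+2)
8 June falls on a Monday in 1992.

1992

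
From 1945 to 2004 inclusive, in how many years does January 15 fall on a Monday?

Track January 15's weekday year by year (advancing +1, or +2 across a Feb 29):
  1945: Mon ✓  1946: Tue (+1)  1947: Wed (+1)  1948: Thu (+1)  1949: Sat (+2)
  1950: Sun (+1)  1951: Mon (+1) ✓  1952: Tue (+1)  1953: Thu (+2)  1954: Fri (+1)
  1955: Sat (+1)  1956: Sun (+1)  1957: Tue (+2)  1958: Wed (+1)  … (32 more years) …
  1991: Tue (+1)  1992: Wed (+1)  1993: Fri (+2)  1994: Sat (+1)  1995: Sun (+1)
  1996: Mon (+1) ✓  1997: Wed (+2)  1998: Thu (+1)  1999: Fri (+1)  2000: Sat (+1)
  2001: Mon (+2) ✓  2002: Tue (+1)  2003: Wed (+1)  2004: Thu (+1)
Monday years: 1945, 1951, 1962, 1968, 1973, 1979, 1990, 1996, 2001 — 9 in total.

9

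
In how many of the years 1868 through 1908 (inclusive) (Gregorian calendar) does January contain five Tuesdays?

January has 31 days; it has five Tuesdays when Tuesday falls among the first (month-length − 28) days — i.e. when January 1 is one of Tuesday/Monday/Sunday.
January 1 by year: 1868:Wed 1869:Fri 1870:Sat 1871:Sun✓ 1872:Mon✓ 1873:Wed 1874:Thu 1875:Fri 1876:Sat 1877:Mon✓ 1878:Tue✓ 1879:Wed 1880:Thu 1881:Sat 1882:Sun✓ …(11 more)… 1894:Mon✓ 1895:Tue✓ 1896:Wed 1897:Fri 1898:Sat 1899:Sun✓ 1900:Mon✓ 1901:Tue✓ 1902:Wed 1903:Thu 1904:Fri 1905:Sun✓ 1906:Mon✓ 1907:Tue✓ 1908:Wed
Years with five Tuesdays: 1871, 1872, 1877, 1878, 1882, 1883, 1884, 1888, 1889, 1893, 1894, 1895, 1899, 1900, 1901, 1905, 1906, 1907 → 18.

18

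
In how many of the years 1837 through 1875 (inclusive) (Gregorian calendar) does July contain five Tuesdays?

16

July has 31 days; it has five Tuesdays when Tuesday falls among the first (month-length − 28) days — i.e. when July 1 is one of Tuesday/Monday/Sunday.
July 1 by year: 1837:Sat 1838:Sun✓ 1839:Mon✓ 1840:Wed 1841:Thu 1842:Fri 1843:Sat 1844:Mon✓ 1845:Tue✓ 1846:Wed 1847:Thu 1848:Sat 1849:Sun✓ 1850:Mon✓ 1851:Tue✓ …(9 more)… 1861:Mon✓ 1862:Tue✓ 1863:Wed 1864:Fri 1865:Sat 1866:Sun✓ 1867:Mon✓ 1868:Wed 1869:Thu 1870:Fri 1871:Sat 1872:Mon✓ 1873:Tue✓ 1874:Wed 1875:Thu
Years with five Tuesdays: 1838, 1839, 1844, 1845, 1849, 1850, 1851, 1855, 1856, 1860, 1861, 1862, 1866, 1867, 1872, 1873 → 16.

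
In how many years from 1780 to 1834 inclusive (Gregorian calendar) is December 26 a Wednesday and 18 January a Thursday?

Check each year's weekday for December 26 and 18 January:
  1780: Tue/Tue  1781: Wed/Thu ✓  1782: Thu/Fri  1783: Fri/Sat  1784: Sun/Sun  1785: Mon/Tue  1786: Tue/Wed  1787: Wed/Thu ✓  1788: Fri/Fri  1789: Sat/Sun  1790: Sun/Mon  1791: Mon/Tue  1792: Wed/Wed  1793: Thu/Fri  …(27 more)…  1821: Wed/Thu ✓  1822: Thu/Fri  1823: Fri/Sat  1824: Sun/Sun  1825: Mon/Tue  1826: Tue/Wed  1827: Wed/Thu ✓  1828: Fri/Fri  1829: Sat/Sun  1830: Sun/Mon  1831: Mon/Tue  1832: Wed/Wed  1833: Thu/Fri  1834: Fri/Sat
Both conditions hold in: 1781, 1787, 1798, 1810, 1821, 1827 — 6.

6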